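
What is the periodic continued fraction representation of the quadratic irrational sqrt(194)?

[13; (1, 12, 1, 26)]

Write x_i = (sqrt(194) + m_i)/d_i with (m_0, d_0) = (0, 1). a_0 = floor(sqrt(194)) = 13, since 13^2 = 169 <= 194 < 196 = 14^2.
Iterate m_{i+1} = d_i*a_i - m_i, d_{i+1} = (194 - m_{i+1}^2)/d_i, a_{i+1} = floor((a_0 + m_{i+1})/d_{i+1}):
  m_1 = 1*13 - 0 = 13, d_1 = (194 - 13^2)/1 = 25/1 = 25, a_1 = floor((13 + 13)/25) = 1.
  m_2 = 25*1 - 13 = 12, d_2 = (194 - 12^2)/25 = 50/25 = 2, a_2 = floor((13 + 12)/2) = 12.
  m_3 = 2*12 - 12 = 12, d_3 = (194 - 12^2)/2 = 50/2 = 25, a_3 = floor((13 + 12)/25) = 1.
  m_4 = 25*1 - 12 = 13, d_4 = (194 - 13^2)/25 = 25/25 = 1, a_4 = floor((13 + 13)/1) = 26.
  m_5 = 1*26 - 13 = 13, d_5 = (194 - 13^2)/1 = 25/1 = 25: (m_5, d_5) = (m_1, d_1) = (13, 25), so from here the quotients repeat a_1, ..., a_4; the period length is 4.
Hence the expansion of sqrt(194) is a_0 = 13 followed by the repeating block 1, 12, 1, 26 (period 4).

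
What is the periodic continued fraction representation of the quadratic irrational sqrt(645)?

Write x_i = (sqrt(645) + m_i)/d_i with (m_0, d_0) = (0, 1). a_0 = floor(sqrt(645)) = 25, since 25^2 = 625 <= 645 < 676 = 26^2.
Iterate m_{i+1} = d_i*a_i - m_i, d_{i+1} = (645 - m_{i+1}^2)/d_i, a_{i+1} = floor((a_0 + m_{i+1})/d_{i+1}):
  m_1 = 1*25 - 0 = 25, d_1 = (645 - 25^2)/1 = 20/1 = 20, a_1 = floor((25 + 25)/20) = 2.
  m_2 = 20*2 - 25 = 15, d_2 = (645 - 15^2)/20 = 420/20 = 21, a_2 = floor((25 + 15)/21) = 1.
  m_3 = 21*1 - 15 = 6, d_3 = (645 - 6^2)/21 = 609/21 = 29, a_3 = floor((25 + 6)/29) = 1.
  m_4 = 29*1 - 6 = 23, d_4 = (645 - 23^2)/29 = 116/29 = 4, a_4 = floor((25 + 23)/4) = 12.
  m_5 = 4*12 - 23 = 25, d_5 = (645 - 25^2)/4 = 20/4 = 5, a_5 = floor((25 + 25)/5) = 10.
  m_6 = 5*10 - 25 = 25, d_6 = (645 - 25^2)/5 = 20/5 = 4, a_6 = floor((25 + 25)/4) = 12.
  m_7 = 4*12 - 25 = 23, d_7 = (645 - 23^2)/4 = 116/4 = 29, a_7 = floor((25 + 23)/29) = 1.
  m_8 = 29*1 - 23 = 6, d_8 = (645 - 6^2)/29 = 609/29 = 21, a_8 = floor((25 + 6)/21) = 1.
  m_9 = 21*1 - 6 = 15, d_9 = (645 - 15^2)/21 = 420/21 = 20, a_9 = floor((25 + 15)/20) = 2.
  m_10 = 20*2 - 15 = 25, d_10 = (645 - 25^2)/20 = 20/20 = 1, a_10 = floor((25 + 25)/1) = 50.
  m_11 = 1*50 - 25 = 25, d_11 = (645 - 25^2)/1 = 20/1 = 20: (m_11, d_11) = (m_1, d_1) = (25, 20), so from here the quotients repeat a_1, ..., a_10; the period length is 10.
Hence the expansion of sqrt(645) is a_0 = 25 followed by the repeating block 2, 1, 1, 12, 10, 12, 1, 1, 2, 50 (period 10).

[25; (2, 1, 1, 12, 10, 12, 1, 1, 2, 50)]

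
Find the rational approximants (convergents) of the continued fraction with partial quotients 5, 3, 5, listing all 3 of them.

Using the convergent recurrence p_i = a_i*p_{i-1} + p_{i-2}, q_i = a_i*q_{i-1} + q_{i-2} with p_{-2}=0, p_{-1}=1, q_{-2}=1, q_{-1}=0:
  i=0: a_0=5, p_0 = 5*1 + 0 = 5, q_0 = 5*0 + 1 = 1.
  i=1: a_1=3, p_1 = 3*5 + 1 = 16, q_1 = 3*1 + 0 = 3.
  i=2: a_2=5, p_2 = 5*16 + 5 = 85, q_2 = 5*3 + 1 = 16.

5/1, 16/3, 85/16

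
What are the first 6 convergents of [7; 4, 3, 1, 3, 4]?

7/1, 29/4, 94/13, 123/17, 463/64, 1975/273

Using the convergent recurrence p_i = a_i*p_{i-1} + p_{i-2}, q_i = a_i*q_{i-1} + q_{i-2} with p_{-2}=0, p_{-1}=1, q_{-2}=1, q_{-1}=0:
  i=0: a_0=7, p_0 = 7*1 + 0 = 7, q_0 = 7*0 + 1 = 1.
  i=1: a_1=4, p_1 = 4*7 + 1 = 29, q_1 = 4*1 + 0 = 4.
  i=2: a_2=3, p_2 = 3*29 + 7 = 94, q_2 = 3*4 + 1 = 13.
  i=3: a_3=1, p_3 = 1*94 + 29 = 123, q_3 = 1*13 + 4 = 17.
  i=4: a_4=3, p_4 = 3*123 + 94 = 463, q_4 = 3*17 + 13 = 64.
  i=5: a_5=4, p_5 = 4*463 + 123 = 1975, q_5 = 4*64 + 17 = 273.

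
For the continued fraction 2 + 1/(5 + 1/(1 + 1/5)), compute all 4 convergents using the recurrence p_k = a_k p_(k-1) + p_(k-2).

Using the convergent recurrence p_i = a_i*p_{i-1} + p_{i-2}, q_i = a_i*q_{i-1} + q_{i-2} with p_{-2}=0, p_{-1}=1, q_{-2}=1, q_{-1}=0:
  i=0: a_0=2, p_0 = 2*1 + 0 = 2, q_0 = 2*0 + 1 = 1.
  i=1: a_1=5, p_1 = 5*2 + 1 = 11, q_1 = 5*1 + 0 = 5.
  i=2: a_2=1, p_2 = 1*11 + 2 = 13, q_2 = 1*5 + 1 = 6.
  i=3: a_3=5, p_3 = 5*13 + 11 = 76, q_3 = 5*6 + 5 = 35.

2/1, 11/5, 13/6, 76/35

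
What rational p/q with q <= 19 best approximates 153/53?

26/9

Expand x = 153/53 as a continued fraction with the Euclidean algorithm:
  153 = 2*53 + 47, so a_0 = 2.
  53 = 1*47 + 6, so a_1 = 1.
  47 = 7*6 + 5, so a_2 = 7.
  6 = 1*5 + 1, so a_3 = 1.
  5 = 5*1 + 0, so a_4 = 5.
so x = [2; 1, 7, 1, 5].
Convergents (p_i = a_i*p_{i-1} + p_{i-2}, q_i = a_i*q_{i-1} + q_{i-2} with p_{-2}=0, p_{-1}=1, q_{-2}=1, q_{-1}=0), until the denominator exceeds 19:
  i=0: a_0=2, p_0 = 2*1 + 0 = 2, q_0 = 2*0 + 1 = 1.
  i=1: a_1=1, p_1 = 1*2 + 1 = 3, q_1 = 1*1 + 0 = 1.
  i=2: a_2=7, p_2 = 7*3 + 2 = 23, q_2 = 7*1 + 1 = 8.
  i=3: a_3=1, p_3 = 1*23 + 3 = 26, q_3 = 1*8 + 1 = 9.
  i=4: a_4=5, p_4 = 5*26 + 23 = 153, q_4 = 5*9 + 8 = 53.
q_4 = 53 > 19, so the last convergent with denominator <= 19 is p_3/q_3 = 26/9.
The closest fraction with denominator <= 19 is either p_3/q_3 or the intermediate fraction (k*p_3 + p_2)/(k*q_3 + q_2) with the largest k >= 1 whose denominator stays <= 19; these approach x as k grows, and every other convergent or intermediate fraction in range is farther away.
Largest k: floor((19 - q_2)/q_3) = floor((19 - 8)/9) = 1.
That gives (1*26 + 23)/(1*9 + 8) = 49/17.
Compare the errors: |x - 26/9| = |153*9 - 26*53|/(53*9) = 1/477, and |x - 49/17| = |153*17 - 49*53|/(53*17) = 4/901.
Cross-multiplying, 1*901 = 901 < 1908 = 4*477, so 1/477 is smaller: the convergent 26/9 is closer to x than 49/17.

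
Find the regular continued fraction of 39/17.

Run the Euclidean algorithm on 39 and 17; the successive quotients are the partial quotients a_0, a_1, ... (each step inverts the fractional part left over by the previous one):
  39 = 2*17 + 5, so a_0 = 2.
  17 = 3*5 + 2, so a_1 = 3.
  5 = 2*2 + 1, so a_2 = 2.
  2 = 2*1 + 0, so a_3 = 2.
The remainder reaches 0 after 4 divisions, so the expansion has 4 partial quotients, read off in order.

[2; 3, 2, 2]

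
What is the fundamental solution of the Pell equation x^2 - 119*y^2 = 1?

First expand sqrt(119) as a continued fraction. With x_i = (sqrt(119) + m_i)/d_i and (m_0, d_0) = (0, 1): a_0 = floor(sqrt(119)) = 10, since 10^2 = 100 <= 119 < 121 = 11^2.
Iterate m_{i+1} = d_i*a_i - m_i, d_{i+1} = (119 - m_{i+1}^2)/d_i, a_{i+1} = floor((a_0 + m_{i+1})/d_{i+1}):
  m_1 = 1*10 - 0 = 10, d_1 = (119 - 10^2)/1 = 19/1 = 19, a_1 = floor((10 + 10)/19) = 1.
  m_2 = 19*1 - 10 = 9, d_2 = (119 - 9^2)/19 = 38/19 = 2, a_2 = floor((10 + 9)/2) = 9.
  m_3 = 2*9 - 9 = 9, d_3 = (119 - 9^2)/2 = 38/2 = 19, a_3 = floor((10 + 9)/19) = 1.
  m_4 = 19*1 - 9 = 10, d_4 = (119 - 10^2)/19 = 19/19 = 1, a_4 = floor((10 + 10)/1) = 20.
  m_5 = 1*20 - 10 = 10, d_5 = (119 - 10^2)/1 = 19/1 = 19: (m_5, d_5) = (m_1, d_1) = (10, 19), so from here the quotients repeat a_1, ..., a_4; the period length is 4.
So sqrt(119) = [10; (1, 9, 1, 20)] with period length k = 4.
k is even, so the fundamental solution of x^2 - 119y^2 = 1 is (p_{k-1}, q_{k-1}) = (p_3, q_3); compute convergents through index 3.
Convergents (p_i = a_i*p_{i-1} + p_{i-2}, q_i = a_i*q_{i-1} + q_{i-2} with p_{-2}=0, p_{-1}=1, q_{-2}=1, q_{-1}=0):
  i=0: a_0=10, p_0 = 10*1 + 0 = 10, q_0 = 10*0 + 1 = 1.
  i=1: a_1=1, p_1 = 1*10 + 1 = 11, q_1 = 1*1 + 0 = 1.
  i=2: a_2=9, p_2 = 9*11 + 10 = 109, q_2 = 9*1 + 1 = 10.
  i=3: a_3=1, p_3 = 1*109 + 11 = 120, q_3 = 1*10 + 1 = 11.
Check: 120^2 - 119*11^2 = 14400 - 14399 = 1, so (x, y) = (120, 11) solves the equation, and by the theorem it is the least positive solution.

(x, y) = (120, 11)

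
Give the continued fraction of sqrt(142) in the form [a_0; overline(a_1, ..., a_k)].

Write x_i = (sqrt(142) + m_i)/d_i with (m_0, d_0) = (0, 1). a_0 = floor(sqrt(142)) = 11, since 11^2 = 121 <= 142 < 144 = 12^2.
Iterate m_{i+1} = d_i*a_i - m_i, d_{i+1} = (142 - m_{i+1}^2)/d_i, a_{i+1} = floor((a_0 + m_{i+1})/d_{i+1}):
  m_1 = 1*11 - 0 = 11, d_1 = (142 - 11^2)/1 = 21/1 = 21, a_1 = floor((11 + 11)/21) = 1.
  m_2 = 21*1 - 11 = 10, d_2 = (142 - 10^2)/21 = 42/21 = 2, a_2 = floor((11 + 10)/2) = 10.
  m_3 = 2*10 - 10 = 10, d_3 = (142 - 10^2)/2 = 42/2 = 21, a_3 = floor((11 + 10)/21) = 1.
  m_4 = 21*1 - 10 = 11, d_4 = (142 - 11^2)/21 = 21/21 = 1, a_4 = floor((11 + 11)/1) = 22.
  m_5 = 1*22 - 11 = 11, d_5 = (142 - 11^2)/1 = 21/1 = 21: (m_5, d_5) = (m_1, d_1) = (11, 21), so from here the quotients repeat a_1, ..., a_4; the period length is 4.
Hence the expansion of sqrt(142) is a_0 = 11 followed by the repeating block 1, 10, 1, 22 (period 4).

[11; overline(1, 10, 1, 22)]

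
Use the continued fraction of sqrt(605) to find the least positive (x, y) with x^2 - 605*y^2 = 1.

(x, y) = (930249, 37820)

First expand sqrt(605) as a continued fraction. With x_i = (sqrt(605) + m_i)/d_i and (m_0, d_0) = (0, 1): a_0 = floor(sqrt(605)) = 24, since 24^2 = 576 <= 605 < 625 = 25^2.
Iterate m_{i+1} = d_i*a_i - m_i, d_{i+1} = (605 - m_{i+1}^2)/d_i, a_{i+1} = floor((a_0 + m_{i+1})/d_{i+1}):
  m_1 = 1*24 - 0 = 24, d_1 = (605 - 24^2)/1 = 29/1 = 29, a_1 = floor((24 + 24)/29) = 1.
  m_2 = 29*1 - 24 = 5, d_2 = (605 - 5^2)/29 = 580/29 = 20, a_2 = floor((24 + 5)/20) = 1.
  m_3 = 20*1 - 5 = 15, d_3 = (605 - 15^2)/20 = 380/20 = 19, a_3 = floor((24 + 15)/19) = 2.
  m_4 = 19*2 - 15 = 23, d_4 = (605 - 23^2)/19 = 76/19 = 4, a_4 = floor((24 + 23)/4) = 11.
  m_5 = 4*11 - 23 = 21, d_5 = (605 - 21^2)/4 = 164/4 = 41, a_5 = floor((24 + 21)/41) = 1.
  m_6 = 41*1 - 21 = 20, d_6 = (605 - 20^2)/41 = 205/41 = 5, a_6 = floor((24 + 20)/5) = 8.
  m_7 = 5*8 - 20 = 20, d_7 = (605 - 20^2)/5 = 205/5 = 41, a_7 = floor((24 + 20)/41) = 1.
  m_8 = 41*1 - 20 = 21, d_8 = (605 - 21^2)/41 = 164/41 = 4, a_8 = floor((24 + 21)/4) = 11.
  m_9 = 4*11 - 21 = 23, d_9 = (605 - 23^2)/4 = 76/4 = 19, a_9 = floor((24 + 23)/19) = 2.
  m_10 = 19*2 - 23 = 15, d_10 = (605 - 15^2)/19 = 380/19 = 20, a_10 = floor((24 + 15)/20) = 1.
  m_11 = 20*1 - 15 = 5, d_11 = (605 - 5^2)/20 = 580/20 = 29, a_11 = floor((24 + 5)/29) = 1.
  m_12 = 29*1 - 5 = 24, d_12 = (605 - 24^2)/29 = 29/29 = 1, a_12 = floor((24 + 24)/1) = 48.
  m_13 = 1*48 - 24 = 24, d_13 = (605 - 24^2)/1 = 29/1 = 29: (m_13, d_13) = (m_1, d_1) = (24, 29), so from here the quotients repeat a_1, ..., a_12; the period length is 12.
So sqrt(605) = [24; (1, 1, 2, 11, 1, 8, 1, 11, 2, 1, 1, 48)] with period length k = 12.
k is even, so the fundamental solution of x^2 - 605y^2 = 1 is (p_{k-1}, q_{k-1}) = (p_11, q_11); compute convergents through index 11.
Convergents (p_i = a_i*p_{i-1} + p_{i-2}, q_i = a_i*q_{i-1} + q_{i-2} with p_{-2}=0, p_{-1}=1, q_{-2}=1, q_{-1}=0):
  i=0: a_0=24, p_0 = 24*1 + 0 = 24, q_0 = 24*0 + 1 = 1.
  i=1: a_1=1, p_1 = 1*24 + 1 = 25, q_1 = 1*1 + 0 = 1.
  i=2: a_2=1, p_2 = 1*25 + 24 = 49, q_2 = 1*1 + 1 = 2.
  i=3: a_3=2, p_3 = 2*49 + 25 = 123, q_3 = 2*2 + 1 = 5.
  i=4: a_4=11, p_4 = 11*123 + 49 = 1402, q_4 = 11*5 + 2 = 57.
  i=5: a_5=1, p_5 = 1*1402 + 123 = 1525, q_5 = 1*57 + 5 = 62.
  i=6: a_6=8, p_6 = 8*1525 + 1402 = 13602, q_6 = 8*62 + 57 = 553.
  i=7: a_7=1, p_7 = 1*13602 + 1525 = 15127, q_7 = 1*553 + 62 = 615.
  i=8: a_8=11, p_8 = 11*15127 + 13602 = 179999, q_8 = 11*615 + 553 = 7318.
  i=9: a_9=2, p_9 = 2*179999 + 15127 = 375125, q_9 = 2*7318 + 615 = 15251.
  i=10: a_10=1, p_10 = 1*375125 + 179999 = 555124, q_10 = 1*15251 + 7318 = 22569.
  i=11: a_11=1, p_11 = 1*555124 + 375125 = 930249, q_11 = 1*22569 + 15251 = 37820.
Check: 930249^2 - 605*37820^2 = 865363202001 - 865363202000 = 1, so (x, y) = (930249, 37820) solves the equation, and by the theorem it is the least positive solution.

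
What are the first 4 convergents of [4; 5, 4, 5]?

4/1, 21/5, 88/21, 461/110

Using the convergent recurrence p_i = a_i*p_{i-1} + p_{i-2}, q_i = a_i*q_{i-1} + q_{i-2} with p_{-2}=0, p_{-1}=1, q_{-2}=1, q_{-1}=0:
  i=0: a_0=4, p_0 = 4*1 + 0 = 4, q_0 = 4*0 + 1 = 1.
  i=1: a_1=5, p_1 = 5*4 + 1 = 21, q_1 = 5*1 + 0 = 5.
  i=2: a_2=4, p_2 = 4*21 + 4 = 88, q_2 = 4*5 + 1 = 21.
  i=3: a_3=5, p_3 = 5*88 + 21 = 461, q_3 = 5*21 + 5 = 110.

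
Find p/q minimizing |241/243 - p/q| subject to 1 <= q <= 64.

Expand x = 241/243 as a continued fraction with the Euclidean algorithm:
  241 = 0*243 + 241, so a_0 = 0.
  243 = 1*241 + 2, so a_1 = 1.
  241 = 120*2 + 1, so a_2 = 120.
  2 = 2*1 + 0, so a_3 = 2.
so x = [0; 1, 120, 2].
Convergents (p_i = a_i*p_{i-1} + p_{i-2}, q_i = a_i*q_{i-1} + q_{i-2} with p_{-2}=0, p_{-1}=1, q_{-2}=1, q_{-1}=0), until the denominator exceeds 64:
  i=0: a_0=0, p_0 = 0*1 + 0 = 0, q_0 = 0*0 + 1 = 1.
  i=1: a_1=1, p_1 = 1*0 + 1 = 1, q_1 = 1*1 + 0 = 1.
  i=2: a_2=120, p_2 = 120*1 + 0 = 120, q_2 = 120*1 + 1 = 121.
q_2 = 121 > 64, so the last convergent with denominator <= 64 is p_1/q_1 = 1/1.
The closest fraction with denominator <= 64 is either p_1/q_1 or the intermediate fraction (k*p_1 + p_0)/(k*q_1 + q_0) with the largest k >= 1 whose denominator stays <= 64; these approach x as k grows, and every other convergent or intermediate fraction in range is farther away.
Largest k: floor((64 - q_0)/q_1) = floor((64 - 1)/1) = 63.
That gives (63*1 + 0)/(63*1 + 1) = 63/64.
Compare the errors: |x - 1/1| = |241*1 - 1*243|/(243*1) = 2/243, and |x - 63/64| = |241*64 - 63*243|/(243*64) = 115/15552.
Cross-multiplying, 115*243 = 27945 < 31104 = 2*15552, so 115/15552 is smaller: the intermediate fraction 63/64 is closer to x than 1/1.

63/64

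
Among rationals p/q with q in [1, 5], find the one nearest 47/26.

9/5

Expand x = 47/26 as a continued fraction with the Euclidean algorithm:
  47 = 1*26 + 21, so a_0 = 1.
  26 = 1*21 + 5, so a_1 = 1.
  21 = 4*5 + 1, so a_2 = 4.
  5 = 5*1 + 0, so a_3 = 5.
so x = [1; 1, 4, 5].
Convergents (p_i = a_i*p_{i-1} + p_{i-2}, q_i = a_i*q_{i-1} + q_{i-2} with p_{-2}=0, p_{-1}=1, q_{-2}=1, q_{-1}=0), until the denominator exceeds 5:
  i=0: a_0=1, p_0 = 1*1 + 0 = 1, q_0 = 1*0 + 1 = 1.
  i=1: a_1=1, p_1 = 1*1 + 1 = 2, q_1 = 1*1 + 0 = 1.
  i=2: a_2=4, p_2 = 4*2 + 1 = 9, q_2 = 4*1 + 1 = 5.
  i=3: a_3=5, p_3 = 5*9 + 2 = 47, q_3 = 5*5 + 1 = 26.
q_3 = 26 > 5, so the last convergent with denominator <= 5 is p_2/q_2 = 9/5.
The closest fraction with denominator <= 5 is either p_2/q_2 or the intermediate fraction (k*p_2 + p_1)/(k*q_2 + q_1) with the largest k >= 1 whose denominator stays <= 5; these approach x as k grows, and every other convergent or intermediate fraction in range is farther away.
Largest k: floor((5 - q_1)/q_2) = floor((5 - 1)/5) = 0.
Since k = 0, no intermediate fraction beyond p_2/q_2 has denominator <= 5, so the convergent 9/5 is the closest (its error is |47*5 - 9*26|/(26*5) = 1/130).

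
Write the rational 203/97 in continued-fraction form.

Run the Euclidean algorithm on 203 and 97; the successive quotients are the partial quotients a_0, a_1, ... (each step inverts the fractional part left over by the previous one):
  203 = 2*97 + 9, so a_0 = 2.
  97 = 10*9 + 7, so a_1 = 10.
  9 = 1*7 + 2, so a_2 = 1.
  7 = 3*2 + 1, so a_3 = 3.
  2 = 2*1 + 0, so a_4 = 2.
The remainder reaches 0 after 5 divisions, so the expansion has 5 partial quotients, read off in order.

[2; 10, 1, 3, 2]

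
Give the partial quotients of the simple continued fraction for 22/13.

Run the Euclidean algorithm on 22 and 13; the successive quotients are the partial quotients a_0, a_1, ... (each step inverts the fractional part left over by the previous one):
  22 = 1*13 + 9, so a_0 = 1.
  13 = 1*9 + 4, so a_1 = 1.
  9 = 2*4 + 1, so a_2 = 2.
  4 = 4*1 + 0, so a_3 = 4.
The remainder reaches 0 after 4 divisions, so the expansion has 4 partial quotients, read off in order.

[1; 1, 2, 4]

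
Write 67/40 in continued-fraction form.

[1; 1, 2, 13]

Run the Euclidean algorithm on 67 and 40; the successive quotients are the partial quotients a_0, a_1, ... (each step inverts the fractional part left over by the previous one):
  67 = 1*40 + 27, so a_0 = 1.
  40 = 1*27 + 13, so a_1 = 1.
  27 = 2*13 + 1, so a_2 = 2.
  13 = 13*1 + 0, so a_3 = 13.
The remainder reaches 0 after 4 divisions, so the expansion has 4 partial quotients, read off in order.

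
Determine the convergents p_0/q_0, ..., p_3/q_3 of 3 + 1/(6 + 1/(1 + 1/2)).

Using the convergent recurrence p_i = a_i*p_{i-1} + p_{i-2}, q_i = a_i*q_{i-1} + q_{i-2} with p_{-2}=0, p_{-1}=1, q_{-2}=1, q_{-1}=0:
  i=0: a_0=3, p_0 = 3*1 + 0 = 3, q_0 = 3*0 + 1 = 1.
  i=1: a_1=6, p_1 = 6*3 + 1 = 19, q_1 = 6*1 + 0 = 6.
  i=2: a_2=1, p_2 = 1*19 + 3 = 22, q_2 = 1*6 + 1 = 7.
  i=3: a_3=2, p_3 = 2*22 + 19 = 63, q_3 = 2*7 + 6 = 20.

3/1, 19/6, 22/7, 63/20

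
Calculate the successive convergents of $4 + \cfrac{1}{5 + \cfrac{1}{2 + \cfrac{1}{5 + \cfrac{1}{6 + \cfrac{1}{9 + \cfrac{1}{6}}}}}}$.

Using the convergent recurrence p_i = a_i*p_{i-1} + p_{i-2}, q_i = a_i*q_{i-1} + q_{i-2} with p_{-2}=0, p_{-1}=1, q_{-2}=1, q_{-1}=0:
  i=0: a_0=4, p_0 = 4*1 + 0 = 4, q_0 = 4*0 + 1 = 1.
  i=1: a_1=5, p_1 = 5*4 + 1 = 21, q_1 = 5*1 + 0 = 5.
  i=2: a_2=2, p_2 = 2*21 + 4 = 46, q_2 = 2*5 + 1 = 11.
  i=3: a_3=5, p_3 = 5*46 + 21 = 251, q_3 = 5*11 + 5 = 60.
  i=4: a_4=6, p_4 = 6*251 + 46 = 1552, q_4 = 6*60 + 11 = 371.
  i=5: a_5=9, p_5 = 9*1552 + 251 = 14219, q_5 = 9*371 + 60 = 3399.
  i=6: a_6=6, p_6 = 6*14219 + 1552 = 86866, q_6 = 6*3399 + 371 = 20765.

4/1, 21/5, 46/11, 251/60, 1552/371, 14219/3399, 86866/20765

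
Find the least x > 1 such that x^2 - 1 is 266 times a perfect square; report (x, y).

(x, y) = (685, 42)

First expand sqrt(266) as a continued fraction. With x_i = (sqrt(266) + m_i)/d_i and (m_0, d_0) = (0, 1): a_0 = floor(sqrt(266)) = 16, since 16^2 = 256 <= 266 < 289 = 17^2.
Iterate m_{i+1} = d_i*a_i - m_i, d_{i+1} = (266 - m_{i+1}^2)/d_i, a_{i+1} = floor((a_0 + m_{i+1})/d_{i+1}):
  m_1 = 1*16 - 0 = 16, d_1 = (266 - 16^2)/1 = 10/1 = 10, a_1 = floor((16 + 16)/10) = 3.
  m_2 = 10*3 - 16 = 14, d_2 = (266 - 14^2)/10 = 70/10 = 7, a_2 = floor((16 + 14)/7) = 4.
  m_3 = 7*4 - 14 = 14, d_3 = (266 - 14^2)/7 = 70/7 = 10, a_3 = floor((16 + 14)/10) = 3.
  m_4 = 10*3 - 14 = 16, d_4 = (266 - 16^2)/10 = 10/10 = 1, a_4 = floor((16 + 16)/1) = 32.
  m_5 = 1*32 - 16 = 16, d_5 = (266 - 16^2)/1 = 10/1 = 10: (m_5, d_5) = (m_1, d_1) = (16, 10), so from here the quotients repeat a_1, ..., a_4; the period length is 4.
So sqrt(266) = [16; (3, 4, 3, 32)] with period length k = 4.
k is even, so the fundamental solution of x^2 - 266y^2 = 1 is (p_{k-1}, q_{k-1}) = (p_3, q_3); compute convergents through index 3.
Convergents (p_i = a_i*p_{i-1} + p_{i-2}, q_i = a_i*q_{i-1} + q_{i-2} with p_{-2}=0, p_{-1}=1, q_{-2}=1, q_{-1}=0):
  i=0: a_0=16, p_0 = 16*1 + 0 = 16, q_0 = 16*0 + 1 = 1.
  i=1: a_1=3, p_1 = 3*16 + 1 = 49, q_1 = 3*1 + 0 = 3.
  i=2: a_2=4, p_2 = 4*49 + 16 = 212, q_2 = 4*3 + 1 = 13.
  i=3: a_3=3, p_3 = 3*212 + 49 = 685, q_3 = 3*13 + 3 = 42.
Check: 685^2 - 266*42^2 = 469225 - 469224 = 1, so (x, y) = (685, 42) solves the equation, and by the theorem it is the least positive solution.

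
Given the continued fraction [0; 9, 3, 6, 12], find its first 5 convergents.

Using the convergent recurrence p_i = a_i*p_{i-1} + p_{i-2}, q_i = a_i*q_{i-1} + q_{i-2} with p_{-2}=0, p_{-1}=1, q_{-2}=1, q_{-1}=0:
  i=0: a_0=0, p_0 = 0*1 + 0 = 0, q_0 = 0*0 + 1 = 1.
  i=1: a_1=9, p_1 = 9*0 + 1 = 1, q_1 = 9*1 + 0 = 9.
  i=2: a_2=3, p_2 = 3*1 + 0 = 3, q_2 = 3*9 + 1 = 28.
  i=3: a_3=6, p_3 = 6*3 + 1 = 19, q_3 = 6*28 + 9 = 177.
  i=4: a_4=12, p_4 = 12*19 + 3 = 231, q_4 = 12*177 + 28 = 2152.

0/1, 1/9, 3/28, 19/177, 231/2152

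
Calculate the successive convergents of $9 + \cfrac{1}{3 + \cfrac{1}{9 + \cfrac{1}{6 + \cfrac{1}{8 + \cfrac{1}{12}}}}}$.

Using the convergent recurrence p_i = a_i*p_{i-1} + p_{i-2}, q_i = a_i*q_{i-1} + q_{i-2} with p_{-2}=0, p_{-1}=1, q_{-2}=1, q_{-1}=0:
  i=0: a_0=9, p_0 = 9*1 + 0 = 9, q_0 = 9*0 + 1 = 1.
  i=1: a_1=3, p_1 = 3*9 + 1 = 28, q_1 = 3*1 + 0 = 3.
  i=2: a_2=9, p_2 = 9*28 + 9 = 261, q_2 = 9*3 + 1 = 28.
  i=3: a_3=6, p_3 = 6*261 + 28 = 1594, q_3 = 6*28 + 3 = 171.
  i=4: a_4=8, p_4 = 8*1594 + 261 = 13013, q_4 = 8*171 + 28 = 1396.
  i=5: a_5=12, p_5 = 12*13013 + 1594 = 157750, q_5 = 12*1396 + 171 = 16923.

9/1, 28/3, 261/28, 1594/171, 13013/1396, 157750/16923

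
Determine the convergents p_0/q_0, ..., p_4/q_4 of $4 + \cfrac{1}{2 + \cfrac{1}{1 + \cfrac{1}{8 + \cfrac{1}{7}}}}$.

Using the convergent recurrence p_i = a_i*p_{i-1} + p_{i-2}, q_i = a_i*q_{i-1} + q_{i-2} with p_{-2}=0, p_{-1}=1, q_{-2}=1, q_{-1}=0:
  i=0: a_0=4, p_0 = 4*1 + 0 = 4, q_0 = 4*0 + 1 = 1.
  i=1: a_1=2, p_1 = 2*4 + 1 = 9, q_1 = 2*1 + 0 = 2.
  i=2: a_2=1, p_2 = 1*9 + 4 = 13, q_2 = 1*2 + 1 = 3.
  i=3: a_3=8, p_3 = 8*13 + 9 = 113, q_3 = 8*3 + 2 = 26.
  i=4: a_4=7, p_4 = 7*113 + 13 = 804, q_4 = 7*26 + 3 = 185.

4/1, 9/2, 13/3, 113/26, 804/185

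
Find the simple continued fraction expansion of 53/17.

Run the Euclidean algorithm on 53 and 17; the successive quotients are the partial quotients a_0, a_1, ... (each step inverts the fractional part left over by the previous one):
  53 = 3*17 + 2, so a_0 = 3.
  17 = 8*2 + 1, so a_1 = 8.
  2 = 2*1 + 0, so a_2 = 2.
The remainder reaches 0 after 3 divisions, so the expansion has 3 partial quotients, read off in order.

[3; 8, 2]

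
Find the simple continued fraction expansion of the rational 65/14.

[4; 1, 1, 1, 4]

Run the Euclidean algorithm on 65 and 14; the successive quotients are the partial quotients a_0, a_1, ... (each step inverts the fractional part left over by the previous one):
  65 = 4*14 + 9, so a_0 = 4.
  14 = 1*9 + 5, so a_1 = 1.
  9 = 1*5 + 4, so a_2 = 1.
  5 = 1*4 + 1, so a_3 = 1.
  4 = 4*1 + 0, so a_4 = 4.
The remainder reaches 0 after 5 divisions, so the expansion has 5 partial quotients, read off in order.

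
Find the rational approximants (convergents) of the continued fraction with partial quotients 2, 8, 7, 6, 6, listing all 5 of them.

Using the convergent recurrence p_i = a_i*p_{i-1} + p_{i-2}, q_i = a_i*q_{i-1} + q_{i-2} with p_{-2}=0, p_{-1}=1, q_{-2}=1, q_{-1}=0:
  i=0: a_0=2, p_0 = 2*1 + 0 = 2, q_0 = 2*0 + 1 = 1.
  i=1: a_1=8, p_1 = 8*2 + 1 = 17, q_1 = 8*1 + 0 = 8.
  i=2: a_2=7, p_2 = 7*17 + 2 = 121, q_2 = 7*8 + 1 = 57.
  i=3: a_3=6, p_3 = 6*121 + 17 = 743, q_3 = 6*57 + 8 = 350.
  i=4: a_4=6, p_4 = 6*743 + 121 = 4579, q_4 = 6*350 + 57 = 2157.

2/1, 17/8, 121/57, 743/350, 4579/2157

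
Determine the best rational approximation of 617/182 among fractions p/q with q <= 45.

Expand x = 617/182 as a continued fraction with the Euclidean algorithm:
  617 = 3*182 + 71, so a_0 = 3.
  182 = 2*71 + 40, so a_1 = 2.
  71 = 1*40 + 31, so a_2 = 1.
  40 = 1*31 + 9, so a_3 = 1.
  31 = 3*9 + 4, so a_4 = 3.
  9 = 2*4 + 1, so a_5 = 2.
  4 = 4*1 + 0, so a_6 = 4.
so x = [3; 2, 1, 1, 3, 2, 4].
Convergents (p_i = a_i*p_{i-1} + p_{i-2}, q_i = a_i*q_{i-1} + q_{i-2} with p_{-2}=0, p_{-1}=1, q_{-2}=1, q_{-1}=0), until the denominator exceeds 45:
  i=0: a_0=3, p_0 = 3*1 + 0 = 3, q_0 = 3*0 + 1 = 1.
  i=1: a_1=2, p_1 = 2*3 + 1 = 7, q_1 = 2*1 + 0 = 2.
  i=2: a_2=1, p_2 = 1*7 + 3 = 10, q_2 = 1*2 + 1 = 3.
  i=3: a_3=1, p_3 = 1*10 + 7 = 17, q_3 = 1*3 + 2 = 5.
  i=4: a_4=3, p_4 = 3*17 + 10 = 61, q_4 = 3*5 + 3 = 18.
  i=5: a_5=2, p_5 = 2*61 + 17 = 139, q_5 = 2*18 + 5 = 41.
  i=6: a_6=4, p_6 = 4*139 + 61 = 617, q_6 = 4*41 + 18 = 182.
q_6 = 182 > 45, so the last convergent with denominator <= 45 is p_5/q_5 = 139/41.
The closest fraction with denominator <= 45 is either p_5/q_5 or the intermediate fraction (k*p_5 + p_4)/(k*q_5 + q_4) with the largest k >= 1 whose denominator stays <= 45; these approach x as k grows, and every other convergent or intermediate fraction in range is farther away.
Largest k: floor((45 - q_4)/q_5) = floor((45 - 18)/41) = 0.
Since k = 0, no intermediate fraction beyond p_5/q_5 has denominator <= 45, so the convergent 139/41 is the closest (its error is |617*41 - 139*182|/(182*41) = 1/7462).

139/41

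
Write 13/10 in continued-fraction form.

Run the Euclidean algorithm on 13 and 10; the successive quotients are the partial quotients a_0, a_1, ... (each step inverts the fractional part left over by the previous one):
  13 = 1*10 + 3, so a_0 = 1.
  10 = 3*3 + 1, so a_1 = 3.
  3 = 3*1 + 0, so a_2 = 3.
The remainder reaches 0 after 3 divisions, so the expansion has 3 partial quotients, read off in order.

[1; 3, 3]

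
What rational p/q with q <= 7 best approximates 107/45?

12/5

Expand x = 107/45 as a continued fraction with the Euclidean algorithm:
  107 = 2*45 + 17, so a_0 = 2.
  45 = 2*17 + 11, so a_1 = 2.
  17 = 1*11 + 6, so a_2 = 1.
  11 = 1*6 + 5, so a_3 = 1.
  6 = 1*5 + 1, so a_4 = 1.
  5 = 5*1 + 0, so a_5 = 5.
so x = [2; 2, 1, 1, 1, 5].
Convergents (p_i = a_i*p_{i-1} + p_{i-2}, q_i = a_i*q_{i-1} + q_{i-2} with p_{-2}=0, p_{-1}=1, q_{-2}=1, q_{-1}=0), until the denominator exceeds 7:
  i=0: a_0=2, p_0 = 2*1 + 0 = 2, q_0 = 2*0 + 1 = 1.
  i=1: a_1=2, p_1 = 2*2 + 1 = 5, q_1 = 2*1 + 0 = 2.
  i=2: a_2=1, p_2 = 1*5 + 2 = 7, q_2 = 1*2 + 1 = 3.
  i=3: a_3=1, p_3 = 1*7 + 5 = 12, q_3 = 1*3 + 2 = 5.
  i=4: a_4=1, p_4 = 1*12 + 7 = 19, q_4 = 1*5 + 3 = 8.
q_4 = 8 > 7, so the last convergent with denominator <= 7 is p_3/q_3 = 12/5.
The closest fraction with denominator <= 7 is either p_3/q_3 or the intermediate fraction (k*p_3 + p_2)/(k*q_3 + q_2) with the largest k >= 1 whose denominator stays <= 7; these approach x as k grows, and every other convergent or intermediate fraction in range is farther away.
Largest k: floor((7 - q_2)/q_3) = floor((7 - 3)/5) = 0.
Since k = 0, no intermediate fraction beyond p_3/q_3 has denominator <= 7, so the convergent 12/5 is the closest (its error is |107*5 - 12*45|/(45*5) = 5/225).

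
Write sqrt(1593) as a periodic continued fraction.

[39; (1, 10, 2, 2, 2, 10, 1, 78)]

Write x_i = (sqrt(1593) + m_i)/d_i with (m_0, d_0) = (0, 1). a_0 = floor(sqrt(1593)) = 39, since 39^2 = 1521 <= 1593 < 1600 = 40^2.
Iterate m_{i+1} = d_i*a_i - m_i, d_{i+1} = (1593 - m_{i+1}^2)/d_i, a_{i+1} = floor((a_0 + m_{i+1})/d_{i+1}):
  m_1 = 1*39 - 0 = 39, d_1 = (1593 - 39^2)/1 = 72/1 = 72, a_1 = floor((39 + 39)/72) = 1.
  m_2 = 72*1 - 39 = 33, d_2 = (1593 - 33^2)/72 = 504/72 = 7, a_2 = floor((39 + 33)/7) = 10.
  m_3 = 7*10 - 33 = 37, d_3 = (1593 - 37^2)/7 = 224/7 = 32, a_3 = floor((39 + 37)/32) = 2.
  m_4 = 32*2 - 37 = 27, d_4 = (1593 - 27^2)/32 = 864/32 = 27, a_4 = floor((39 + 27)/27) = 2.
  m_5 = 27*2 - 27 = 27, d_5 = (1593 - 27^2)/27 = 864/27 = 32, a_5 = floor((39 + 27)/32) = 2.
  m_6 = 32*2 - 27 = 37, d_6 = (1593 - 37^2)/32 = 224/32 = 7, a_6 = floor((39 + 37)/7) = 10.
  m_7 = 7*10 - 37 = 33, d_7 = (1593 - 33^2)/7 = 504/7 = 72, a_7 = floor((39 + 33)/72) = 1.
  m_8 = 72*1 - 33 = 39, d_8 = (1593 - 39^2)/72 = 72/72 = 1, a_8 = floor((39 + 39)/1) = 78.
  m_9 = 1*78 - 39 = 39, d_9 = (1593 - 39^2)/1 = 72/1 = 72: (m_9, d_9) = (m_1, d_1) = (39, 72), so from here the quotients repeat a_1, ..., a_8; the period length is 8.
Hence the expansion of sqrt(1593) is a_0 = 39 followed by the repeating block 1, 10, 2, 2, 2, 10, 1, 78 (period 8).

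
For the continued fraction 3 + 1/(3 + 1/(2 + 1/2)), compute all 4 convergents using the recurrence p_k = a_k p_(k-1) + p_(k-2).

3/1, 10/3, 23/7, 56/17

Using the convergent recurrence p_i = a_i*p_{i-1} + p_{i-2}, q_i = a_i*q_{i-1} + q_{i-2} with p_{-2}=0, p_{-1}=1, q_{-2}=1, q_{-1}=0:
  i=0: a_0=3, p_0 = 3*1 + 0 = 3, q_0 = 3*0 + 1 = 1.
  i=1: a_1=3, p_1 = 3*3 + 1 = 10, q_1 = 3*1 + 0 = 3.
  i=2: a_2=2, p_2 = 2*10 + 3 = 23, q_2 = 2*3 + 1 = 7.
  i=3: a_3=2, p_3 = 2*23 + 10 = 56, q_3 = 2*7 + 3 = 17.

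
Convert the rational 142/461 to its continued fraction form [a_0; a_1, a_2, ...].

Run the Euclidean algorithm on 142 and 461; the successive quotients are the partial quotients a_0, a_1, ... (each step inverts the fractional part left over by the previous one):
  142 = 0*461 + 142, so a_0 = 0.
  461 = 3*142 + 35, so a_1 = 3.
  142 = 4*35 + 2, so a_2 = 4.
  35 = 17*2 + 1, so a_3 = 17.
  2 = 2*1 + 0, so a_4 = 2.
The remainder reaches 0 after 5 divisions, so the expansion has 5 partial quotients, read off in order.

[0; 3, 4, 17, 2]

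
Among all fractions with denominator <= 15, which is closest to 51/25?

31/15

Expand x = 51/25 as a continued fraction with the Euclidean algorithm:
  51 = 2*25 + 1, so a_0 = 2.
  25 = 25*1 + 0, so a_1 = 25.
so x = [2; 25].
Convergents (p_i = a_i*p_{i-1} + p_{i-2}, q_i = a_i*q_{i-1} + q_{i-2} with p_{-2}=0, p_{-1}=1, q_{-2}=1, q_{-1}=0), until the denominator exceeds 15:
  i=0: a_0=2, p_0 = 2*1 + 0 = 2, q_0 = 2*0 + 1 = 1.
  i=1: a_1=25, p_1 = 25*2 + 1 = 51, q_1 = 25*1 + 0 = 25.
q_1 = 25 > 15, so the last convergent with denominator <= 15 is p_0/q_0 = 2/1.
The closest fraction with denominator <= 15 is either p_0/q_0 or the intermediate fraction (k*p_0 + p_{-1})/(k*q_0 + q_{-1}) with the largest k >= 1 whose denominator stays <= 15; these approach x as k grows, and every other convergent or intermediate fraction in range is farther away.
Largest k: floor((15 - q_{-1})/q_0) = floor((15 - 0)/1) = 15 (using the seeds p_{-1} = 1, q_{-1} = 0).
That gives (15*2 + 1)/(15*1 + 0) = 31/15.
Compare the errors: |x - 2/1| = |51*1 - 2*25|/(25*1) = 1/25, and |x - 31/15| = |51*15 - 31*25|/(25*15) = 10/375.
Cross-multiplying, 10*25 = 250 < 375 = 1*375, so 10/375 is smaller: the intermediate fraction 31/15 is closer to x than 2/1.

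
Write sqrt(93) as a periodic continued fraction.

[9; (1, 1, 1, 4, 6, 4, 1, 1, 1, 18)]

Write x_i = (sqrt(93) + m_i)/d_i with (m_0, d_0) = (0, 1). a_0 = floor(sqrt(93)) = 9, since 9^2 = 81 <= 93 < 100 = 10^2.
Iterate m_{i+1} = d_i*a_i - m_i, d_{i+1} = (93 - m_{i+1}^2)/d_i, a_{i+1} = floor((a_0 + m_{i+1})/d_{i+1}):
  m_1 = 1*9 - 0 = 9, d_1 = (93 - 9^2)/1 = 12/1 = 12, a_1 = floor((9 + 9)/12) = 1.
  m_2 = 12*1 - 9 = 3, d_2 = (93 - 3^2)/12 = 84/12 = 7, a_2 = floor((9 + 3)/7) = 1.
  m_3 = 7*1 - 3 = 4, d_3 = (93 - 4^2)/7 = 77/7 = 11, a_3 = floor((9 + 4)/11) = 1.
  m_4 = 11*1 - 4 = 7, d_4 = (93 - 7^2)/11 = 44/11 = 4, a_4 = floor((9 + 7)/4) = 4.
  m_5 = 4*4 - 7 = 9, d_5 = (93 - 9^2)/4 = 12/4 = 3, a_5 = floor((9 + 9)/3) = 6.
  m_6 = 3*6 - 9 = 9, d_6 = (93 - 9^2)/3 = 12/3 = 4, a_6 = floor((9 + 9)/4) = 4.
  m_7 = 4*4 - 9 = 7, d_7 = (93 - 7^2)/4 = 44/4 = 11, a_7 = floor((9 + 7)/11) = 1.
  m_8 = 11*1 - 7 = 4, d_8 = (93 - 4^2)/11 = 77/11 = 7, a_8 = floor((9 + 4)/7) = 1.
  m_9 = 7*1 - 4 = 3, d_9 = (93 - 3^2)/7 = 84/7 = 12, a_9 = floor((9 + 3)/12) = 1.
  m_10 = 12*1 - 3 = 9, d_10 = (93 - 9^2)/12 = 12/12 = 1, a_10 = floor((9 + 9)/1) = 18.
  m_11 = 1*18 - 9 = 9, d_11 = (93 - 9^2)/1 = 12/1 = 12: (m_11, d_11) = (m_1, d_1) = (9, 12), so from here the quotients repeat a_1, ..., a_10; the period length is 10.
Hence the expansion of sqrt(93) is a_0 = 9 followed by the repeating block 1, 1, 1, 4, 6, 4, 1, 1, 1, 18 (period 10).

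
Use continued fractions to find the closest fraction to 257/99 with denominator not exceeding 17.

Expand x = 257/99 as a continued fraction with the Euclidean algorithm:
  257 = 2*99 + 59, so a_0 = 2.
  99 = 1*59 + 40, so a_1 = 1.
  59 = 1*40 + 19, so a_2 = 1.
  40 = 2*19 + 2, so a_3 = 2.
  19 = 9*2 + 1, so a_4 = 9.
  2 = 2*1 + 0, so a_5 = 2.
so x = [2; 1, 1, 2, 9, 2].
Convergents (p_i = a_i*p_{i-1} + p_{i-2}, q_i = a_i*q_{i-1} + q_{i-2} with p_{-2}=0, p_{-1}=1, q_{-2}=1, q_{-1}=0), until the denominator exceeds 17:
  i=0: a_0=2, p_0 = 2*1 + 0 = 2, q_0 = 2*0 + 1 = 1.
  i=1: a_1=1, p_1 = 1*2 + 1 = 3, q_1 = 1*1 + 0 = 1.
  i=2: a_2=1, p_2 = 1*3 + 2 = 5, q_2 = 1*1 + 1 = 2.
  i=3: a_3=2, p_3 = 2*5 + 3 = 13, q_3 = 2*2 + 1 = 5.
  i=4: a_4=9, p_4 = 9*13 + 5 = 122, q_4 = 9*5 + 2 = 47.
q_4 = 47 > 17, so the last convergent with denominator <= 17 is p_3/q_3 = 13/5.
The closest fraction with denominator <= 17 is either p_3/q_3 or the intermediate fraction (k*p_3 + p_2)/(k*q_3 + q_2) with the largest k >= 1 whose denominator stays <= 17; these approach x as k grows, and every other convergent or intermediate fraction in range is farther away.
Largest k: floor((17 - q_2)/q_3) = floor((17 - 2)/5) = 3.
That gives (3*13 + 5)/(3*5 + 2) = 44/17.
Compare the errors: |x - 13/5| = |257*5 - 13*99|/(99*5) = 2/495, and |x - 44/17| = |257*17 - 44*99|/(99*17) = 13/1683.
Cross-multiplying, 2*1683 = 3366 < 6435 = 13*495, so 2/495 is smaller: the convergent 13/5 is closer to x than 44/17.

13/5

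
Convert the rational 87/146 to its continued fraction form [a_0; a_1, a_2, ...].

Run the Euclidean algorithm on 87 and 146; the successive quotients are the partial quotients a_0, a_1, ... (each step inverts the fractional part left over by the previous one):
  87 = 0*146 + 87, so a_0 = 0.
  146 = 1*87 + 59, so a_1 = 1.
  87 = 1*59 + 28, so a_2 = 1.
  59 = 2*28 + 3, so a_3 = 2.
  28 = 9*3 + 1, so a_4 = 9.
  3 = 3*1 + 0, so a_5 = 3.
The remainder reaches 0 after 6 divisions, so the expansion has 6 partial quotients, read off in order.

[0; 1, 1, 2, 9, 3]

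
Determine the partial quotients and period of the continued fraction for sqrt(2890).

[53; (1, 3, 6, 1, 11, 11, 1, 6, 3, 1, 106)]

Write x_i = (sqrt(2890) + m_i)/d_i with (m_0, d_0) = (0, 1). a_0 = floor(sqrt(2890)) = 53, since 53^2 = 2809 <= 2890 < 2916 = 54^2.
Iterate m_{i+1} = d_i*a_i - m_i, d_{i+1} = (2890 - m_{i+1}^2)/d_i, a_{i+1} = floor((a_0 + m_{i+1})/d_{i+1}):
  m_1 = 1*53 - 0 = 53, d_1 = (2890 - 53^2)/1 = 81/1 = 81, a_1 = floor((53 + 53)/81) = 1.
  m_2 = 81*1 - 53 = 28, d_2 = (2890 - 28^2)/81 = 2106/81 = 26, a_2 = floor((53 + 28)/26) = 3.
  m_3 = 26*3 - 28 = 50, d_3 = (2890 - 50^2)/26 = 390/26 = 15, a_3 = floor((53 + 50)/15) = 6.
  m_4 = 15*6 - 50 = 40, d_4 = (2890 - 40^2)/15 = 1290/15 = 86, a_4 = floor((53 + 40)/86) = 1.
  m_5 = 86*1 - 40 = 46, d_5 = (2890 - 46^2)/86 = 774/86 = 9, a_5 = floor((53 + 46)/9) = 11.
  m_6 = 9*11 - 46 = 53, d_6 = (2890 - 53^2)/9 = 81/9 = 9, a_6 = floor((53 + 53)/9) = 11.
  m_7 = 9*11 - 53 = 46, d_7 = (2890 - 46^2)/9 = 774/9 = 86, a_7 = floor((53 + 46)/86) = 1.
  m_8 = 86*1 - 46 = 40, d_8 = (2890 - 40^2)/86 = 1290/86 = 15, a_8 = floor((53 + 40)/15) = 6.
  m_9 = 15*6 - 40 = 50, d_9 = (2890 - 50^2)/15 = 390/15 = 26, a_9 = floor((53 + 50)/26) = 3.
  m_10 = 26*3 - 50 = 28, d_10 = (2890 - 28^2)/26 = 2106/26 = 81, a_10 = floor((53 + 28)/81) = 1.
  m_11 = 81*1 - 28 = 53, d_11 = (2890 - 53^2)/81 = 81/81 = 1, a_11 = floor((53 + 53)/1) = 106.
  m_12 = 1*106 - 53 = 53, d_12 = (2890 - 53^2)/1 = 81/1 = 81: (m_12, d_12) = (m_1, d_1) = (53, 81), so from here the quotients repeat a_1, ..., a_11; the period length is 11.
Hence the expansion of sqrt(2890) is a_0 = 53 followed by the repeating block 1, 3, 6, 1, 11, 11, 1, 6, 3, 1, 106 (period 11).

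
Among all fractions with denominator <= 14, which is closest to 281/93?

3/1

Expand x = 281/93 as a continued fraction with the Euclidean algorithm:
  281 = 3*93 + 2, so a_0 = 3.
  93 = 46*2 + 1, so a_1 = 46.
  2 = 2*1 + 0, so a_2 = 2.
so x = [3; 46, 2].
Convergents (p_i = a_i*p_{i-1} + p_{i-2}, q_i = a_i*q_{i-1} + q_{i-2} with p_{-2}=0, p_{-1}=1, q_{-2}=1, q_{-1}=0), until the denominator exceeds 14:
  i=0: a_0=3, p_0 = 3*1 + 0 = 3, q_0 = 3*0 + 1 = 1.
  i=1: a_1=46, p_1 = 46*3 + 1 = 139, q_1 = 46*1 + 0 = 46.
q_1 = 46 > 14, so the last convergent with denominator <= 14 is p_0/q_0 = 3/1.
The closest fraction with denominator <= 14 is either p_0/q_0 or the intermediate fraction (k*p_0 + p_{-1})/(k*q_0 + q_{-1}) with the largest k >= 1 whose denominator stays <= 14; these approach x as k grows, and every other convergent or intermediate fraction in range is farther away.
Largest k: floor((14 - q_{-1})/q_0) = floor((14 - 0)/1) = 14 (using the seeds p_{-1} = 1, q_{-1} = 0).
That gives (14*3 + 1)/(14*1 + 0) = 43/14.
Compare the errors: |x - 3/1| = |281*1 - 3*93|/(93*1) = 2/93, and |x - 43/14| = |281*14 - 43*93|/(93*14) = 65/1302.
Cross-multiplying, 2*1302 = 2604 < 6045 = 65*93, so 2/93 is smaller: the convergent 3/1 is closer to x than 43/14.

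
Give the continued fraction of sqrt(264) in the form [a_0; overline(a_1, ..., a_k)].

Write x_i = (sqrt(264) + m_i)/d_i with (m_0, d_0) = (0, 1). a_0 = floor(sqrt(264)) = 16, since 16^2 = 256 <= 264 < 289 = 17^2.
Iterate m_{i+1} = d_i*a_i - m_i, d_{i+1} = (264 - m_{i+1}^2)/d_i, a_{i+1} = floor((a_0 + m_{i+1})/d_{i+1}):
  m_1 = 1*16 - 0 = 16, d_1 = (264 - 16^2)/1 = 8/1 = 8, a_1 = floor((16 + 16)/8) = 4.
  m_2 = 8*4 - 16 = 16, d_2 = (264 - 16^2)/8 = 8/8 = 1, a_2 = floor((16 + 16)/1) = 32.
  m_3 = 1*32 - 16 = 16, d_3 = (264 - 16^2)/1 = 8/1 = 8: (m_3, d_3) = (m_1, d_1) = (16, 8), so from here the quotients repeat a_1, a_2; the period length is 2.
Hence the expansion of sqrt(264) is a_0 = 16 followed by the repeating block 4, 32 (period 2).

[16; overline(4, 32)]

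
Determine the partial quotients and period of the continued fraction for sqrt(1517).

[38; (1, 18, 2, 18, 1, 76)]

Write x_i = (sqrt(1517) + m_i)/d_i with (m_0, d_0) = (0, 1). a_0 = floor(sqrt(1517)) = 38, since 38^2 = 1444 <= 1517 < 1521 = 39^2.
Iterate m_{i+1} = d_i*a_i - m_i, d_{i+1} = (1517 - m_{i+1}^2)/d_i, a_{i+1} = floor((a_0 + m_{i+1})/d_{i+1}):
  m_1 = 1*38 - 0 = 38, d_1 = (1517 - 38^2)/1 = 73/1 = 73, a_1 = floor((38 + 38)/73) = 1.
  m_2 = 73*1 - 38 = 35, d_2 = (1517 - 35^2)/73 = 292/73 = 4, a_2 = floor((38 + 35)/4) = 18.
  m_3 = 4*18 - 35 = 37, d_3 = (1517 - 37^2)/4 = 148/4 = 37, a_3 = floor((38 + 37)/37) = 2.
  m_4 = 37*2 - 37 = 37, d_4 = (1517 - 37^2)/37 = 148/37 = 4, a_4 = floor((38 + 37)/4) = 18.
  m_5 = 4*18 - 37 = 35, d_5 = (1517 - 35^2)/4 = 292/4 = 73, a_5 = floor((38 + 35)/73) = 1.
  m_6 = 73*1 - 35 = 38, d_6 = (1517 - 38^2)/73 = 73/73 = 1, a_6 = floor((38 + 38)/1) = 76.
  m_7 = 1*76 - 38 = 38, d_7 = (1517 - 38^2)/1 = 73/1 = 73: (m_7, d_7) = (m_1, d_1) = (38, 73), so from here the quotients repeat a_1, ..., a_6; the period length is 6.
Hence the expansion of sqrt(1517) is a_0 = 38 followed by the repeating block 1, 18, 2, 18, 1, 76 (period 6).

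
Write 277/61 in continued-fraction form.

[4; 1, 1, 5, 1, 1, 2]

Run the Euclidean algorithm on 277 and 61; the successive quotients are the partial quotients a_0, a_1, ... (each step inverts the fractional part left over by the previous one):
  277 = 4*61 + 33, so a_0 = 4.
  61 = 1*33 + 28, so a_1 = 1.
  33 = 1*28 + 5, so a_2 = 1.
  28 = 5*5 + 3, so a_3 = 5.
  5 = 1*3 + 2, so a_4 = 1.
  3 = 1*2 + 1, so a_5 = 1.
  2 = 2*1 + 0, so a_6 = 2.
The remainder reaches 0 after 7 divisions, so the expansion has 7 partial quotients, read off in order.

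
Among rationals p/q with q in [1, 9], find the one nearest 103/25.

Expand x = 103/25 as a continued fraction with the Euclidean algorithm:
  103 = 4*25 + 3, so a_0 = 4.
  25 = 8*3 + 1, so a_1 = 8.
  3 = 3*1 + 0, so a_2 = 3.
so x = [4; 8, 3].
Convergents (p_i = a_i*p_{i-1} + p_{i-2}, q_i = a_i*q_{i-1} + q_{i-2} with p_{-2}=0, p_{-1}=1, q_{-2}=1, q_{-1}=0), until the denominator exceeds 9:
  i=0: a_0=4, p_0 = 4*1 + 0 = 4, q_0 = 4*0 + 1 = 1.
  i=1: a_1=8, p_1 = 8*4 + 1 = 33, q_1 = 8*1 + 0 = 8.
  i=2: a_2=3, p_2 = 3*33 + 4 = 103, q_2 = 3*8 + 1 = 25.
q_2 = 25 > 9, so the last convergent with denominator <= 9 is p_1/q_1 = 33/8.
The closest fraction with denominator <= 9 is either p_1/q_1 or the intermediate fraction (k*p_1 + p_0)/(k*q_1 + q_0) with the largest k >= 1 whose denominator stays <= 9; these approach x as k grows, and every other convergent or intermediate fraction in range is farther away.
Largest k: floor((9 - q_0)/q_1) = floor((9 - 1)/8) = 1.
That gives (1*33 + 4)/(1*8 + 1) = 37/9.
Compare the errors: |x - 33/8| = |103*8 - 33*25|/(25*8) = 1/200, and |x - 37/9| = |103*9 - 37*25|/(25*9) = 2/225.
Cross-multiplying, 1*225 = 225 < 400 = 2*200, so 1/200 is smaller: the convergent 33/8 is closer to x than 37/9.

33/8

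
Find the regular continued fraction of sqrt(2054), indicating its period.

Write x_i = (sqrt(2054) + m_i)/d_i with (m_0, d_0) = (0, 1). a_0 = floor(sqrt(2054)) = 45, since 45^2 = 2025 <= 2054 < 2116 = 46^2.
Iterate m_{i+1} = d_i*a_i - m_i, d_{i+1} = (2054 - m_{i+1}^2)/d_i, a_{i+1} = floor((a_0 + m_{i+1})/d_{i+1}):
  m_1 = 1*45 - 0 = 45, d_1 = (2054 - 45^2)/1 = 29/1 = 29, a_1 = floor((45 + 45)/29) = 3.
  m_2 = 29*3 - 45 = 42, d_2 = (2054 - 42^2)/29 = 290/29 = 10, a_2 = floor((45 + 42)/10) = 8.
  m_3 = 10*8 - 42 = 38, d_3 = (2054 - 38^2)/10 = 610/10 = 61, a_3 = floor((45 + 38)/61) = 1.
  m_4 = 61*1 - 38 = 23, d_4 = (2054 - 23^2)/61 = 1525/61 = 25, a_4 = floor((45 + 23)/25) = 2.
  m_5 = 25*2 - 23 = 27, d_5 = (2054 - 27^2)/25 = 1325/25 = 53, a_5 = floor((45 + 27)/53) = 1.
  m_6 = 53*1 - 27 = 26, d_6 = (2054 - 26^2)/53 = 1378/53 = 26, a_6 = floor((45 + 26)/26) = 2.
  m_7 = 26*2 - 26 = 26, d_7 = (2054 - 26^2)/26 = 1378/26 = 53, a_7 = floor((45 + 26)/53) = 1.
  m_8 = 53*1 - 26 = 27, d_8 = (2054 - 27^2)/53 = 1325/53 = 25, a_8 = floor((45 + 27)/25) = 2.
  m_9 = 25*2 - 27 = 23, d_9 = (2054 - 23^2)/25 = 1525/25 = 61, a_9 = floor((45 + 23)/61) = 1.
  m_10 = 61*1 - 23 = 38, d_10 = (2054 - 38^2)/61 = 610/61 = 10, a_10 = floor((45 + 38)/10) = 8.
  m_11 = 10*8 - 38 = 42, d_11 = (2054 - 42^2)/10 = 290/10 = 29, a_11 = floor((45 + 42)/29) = 3.
  m_12 = 29*3 - 42 = 45, d_12 = (2054 - 45^2)/29 = 29/29 = 1, a_12 = floor((45 + 45)/1) = 90.
  m_13 = 1*90 - 45 = 45, d_13 = (2054 - 45^2)/1 = 29/1 = 29: (m_13, d_13) = (m_1, d_1) = (45, 29), so from here the quotients repeat a_1, ..., a_12; the period length is 12.
Hence the expansion of sqrt(2054) is a_0 = 45 followed by the repeating block 3, 8, 1, 2, 1, 2, 1, 2, 1, 8, 3, 90 (period 12).

[45; (3, 8, 1, 2, 1, 2, 1, 2, 1, 8, 3, 90)]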